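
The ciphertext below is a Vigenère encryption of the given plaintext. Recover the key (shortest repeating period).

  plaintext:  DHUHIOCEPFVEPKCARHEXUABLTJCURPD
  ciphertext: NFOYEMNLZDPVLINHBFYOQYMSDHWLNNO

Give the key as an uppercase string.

  i= 0: N-D = 10 → K
  i= 1: F-H = 24 → Y
  i= 2: O-U = 20 → U
  i= 3: Y-H = 17 → R
  i= 4: E-I = 22 → W
  i= 5: M-O = 24 → Y
  i= 6: N-C = 11 → L
  i= 7: L-E =  7 → H
  i= 8: Z-P = 10 → K
  i= 9: D-F = 24 → Y
  i=10: P-V = 20 → U
  i=11: V-E = 17 → R
  i=12: L-P = 22 → W
  i=13: I-K = 24 → Y
  i=14: N-C = 11 → L
  i=15: H-A =  7 → H
  i=16: B-R = 10 → K
  i=17: F-H = 24 → Y
  i=18: Y-E = 20 → U
  i=19: O-X = 17 → R
  i=20: Q-U = 22 → W
  i=21: Y-A = 24 → Y
  i=22: M-B = 11 → L
  i=23: S-L =  7 → H
  i=24: D-T = 10 → K
  i=25: H-J = 24 → Y
  i=26: W-C = 20 → U
  i=27: L-U = 17 → R
  i=28: N-R = 22 → W
  i=29: N-P = 24 → Y
  i=30: O-D = 11 → L
  shifts repeat with period 8: KYURWYLH

KYURWYLH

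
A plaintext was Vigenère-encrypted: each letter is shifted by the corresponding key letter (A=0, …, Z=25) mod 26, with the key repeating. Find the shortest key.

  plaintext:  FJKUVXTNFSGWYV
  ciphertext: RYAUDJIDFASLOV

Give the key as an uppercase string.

MPQAI

  i= 0: R-F = 12 → M
  i= 1: Y-J = 15 → P
  i= 2: A-K = 16 → Q
  i= 3: U-U =  0 → A
  i= 4: D-V =  8 → I
  i= 5: J-X = 12 → M
  i= 6: I-T = 15 → P
  i= 7: D-N = 16 → Q
  i= 8: F-F =  0 → A
  i= 9: A-S =  8 → I
  i=10: S-G = 12 → M
  i=11: L-W = 15 → P
  i=12: O-Y = 16 → Q
  i=13: V-V =  0 → A
  shifts repeat with period 5: MPQAI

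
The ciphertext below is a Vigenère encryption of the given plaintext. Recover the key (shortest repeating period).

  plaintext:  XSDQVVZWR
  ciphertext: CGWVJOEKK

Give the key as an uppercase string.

  i= 0: C-X =  5 → F
  i= 1: G-S = 14 → O
  i= 2: W-D = 19 → T
  i= 3: V-Q =  5 → F
  i= 4: J-V = 14 → O
  i= 5: O-V = 19 → T
  i= 6: E-Z =  5 → F
  i= 7: K-W = 14 → O
  i= 8: K-R = 19 → T
  shifts repeat with period 3: FOT

FOT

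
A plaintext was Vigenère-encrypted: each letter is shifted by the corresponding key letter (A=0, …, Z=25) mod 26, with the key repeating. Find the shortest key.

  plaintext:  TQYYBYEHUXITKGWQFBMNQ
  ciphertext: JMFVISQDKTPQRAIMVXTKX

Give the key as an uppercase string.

  i= 0: J-T = 16 → Q
  i= 1: M-Q = 22 → W
  i= 2: F-Y =  7 → H
  i= 3: V-Y = 23 → X
  i= 4: I-B =  7 → H
  i= 5: S-Y = 20 → U
  i= 6: Q-E = 12 → M
  i= 7: D-H = 22 → W
  i= 8: K-U = 16 → Q
  i= 9: T-X = 22 → W
  i=10: P-I =  7 → H
  i=11: Q-T = 23 → X
  i=12: R-K =  7 → H
  i=13: A-G = 20 → U
  i=14: I-W = 12 → M
  i=15: M-Q = 22 → W
  i=16: V-F = 16 → Q
  i=17: X-B = 22 → W
  i=18: T-M =  7 → H
  i=19: K-N = 23 → X
  i=20: X-Q =  7 → H
  shifts repeat with period 8: QWHXHUMW

QWHXHUMW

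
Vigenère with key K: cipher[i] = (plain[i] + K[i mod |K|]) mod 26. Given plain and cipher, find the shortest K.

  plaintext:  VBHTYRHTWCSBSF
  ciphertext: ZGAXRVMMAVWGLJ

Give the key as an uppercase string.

EFTET

  i= 0: Z-V =  4 → E
  i= 1: G-B =  5 → F
  i= 2: A-H = 19 → T
  i= 3: X-T =  4 → E
  i= 4: R-Y = 19 → T
  i= 5: V-R =  4 → E
  i= 6: M-H =  5 → F
  i= 7: M-T = 19 → T
  i= 8: A-W =  4 → E
  i= 9: V-C = 19 → T
  i=10: W-S =  4 → E
  i=11: G-B =  5 → F
  i=12: L-S = 19 → T
  i=13: J-F =  4 → E
  shifts repeat with period 5: EFTET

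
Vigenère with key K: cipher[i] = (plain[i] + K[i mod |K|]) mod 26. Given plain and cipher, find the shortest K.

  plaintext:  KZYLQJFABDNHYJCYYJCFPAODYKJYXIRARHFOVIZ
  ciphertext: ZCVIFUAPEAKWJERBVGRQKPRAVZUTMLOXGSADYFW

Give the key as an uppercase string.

PDXXPLV

  i= 0: Z-K = 15 → P
  i= 1: C-Z =  3 → D
  i= 2: V-Y = 23 → X
  i= 3: I-L = 23 → X
  i= 4: F-Q = 15 → P
  i= 5: U-J = 11 → L
  i= 6: A-F = 21 → V
  i= 7: P-A = 15 → P
  i= 8: E-B =  3 → D
  i= 9: A-D = 23 → X
  i=10: K-N = 23 → X
  i=11: W-H = 15 → P
  i=12: J-Y = 11 → L
  i=13: E-J = 21 → V
  i=14: R-C = 15 → P
  i=15: B-Y =  3 → D
  i=16: V-Y = 23 → X
  i=17: G-J = 23 → X
  i=18: R-C = 15 → P
  i=19: Q-F = 11 → L
  i=20: K-P = 21 → V
  i=21: P-A = 15 → P
  i=22: R-O =  3 → D
  i=23: A-D = 23 → X
  i=24: V-Y = 23 → X
  i=25: Z-K = 15 → P
  i=26: U-J = 11 → L
  i=27: T-Y = 21 → V
  i=28: M-X = 15 → P
  i=29: L-I =  3 → D
  i=30: O-R = 23 → X
  i=31: X-A = 23 → X
  i=32: G-R = 15 → P
  i=33: S-H = 11 → L
  i=34: A-F = 21 → V
  i=35: D-O = 15 → P
  i=36: Y-V =  3 → D
  i=37: F-I = 23 → X
  i=38: W-Z = 23 → X
  shifts repeat with period 7: PDXXPLV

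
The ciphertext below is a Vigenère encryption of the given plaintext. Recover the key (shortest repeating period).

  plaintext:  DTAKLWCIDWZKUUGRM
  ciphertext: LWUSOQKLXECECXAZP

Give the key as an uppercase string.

  i= 0: L-D =  8 → I
  i= 1: W-T =  3 → D
  i= 2: U-A = 20 → U
  i= 3: S-K =  8 → I
  i= 4: O-L =  3 → D
  i= 5: Q-W = 20 → U
  i= 6: K-C =  8 → I
  i= 7: L-I =  3 → D
  i= 8: X-D = 20 → U
  i= 9: E-W =  8 → I
  i=10: C-Z =  3 → D
  i=11: E-K = 20 → U
  i=12: C-U =  8 → I
  i=13: X-U =  3 → D
  i=14: A-G = 20 → U
  i=15: Z-R =  8 → I
  i=16: P-M =  3 → D
  shifts repeat with period 3: IDU

IDU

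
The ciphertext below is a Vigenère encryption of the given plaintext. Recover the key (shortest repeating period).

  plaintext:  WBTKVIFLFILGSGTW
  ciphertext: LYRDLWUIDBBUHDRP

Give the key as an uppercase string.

  i= 0: L-W = 15 → P
  i= 1: Y-B = 23 → X
  i= 2: R-T = 24 → Y
  i= 3: D-K = 19 → T
  i= 4: L-V = 16 → Q
  i= 5: W-I = 14 → O
  i= 6: U-F = 15 → P
  i= 7: I-L = 23 → X
  i= 8: D-F = 24 → Y
  i= 9: B-I = 19 → T
  i=10: B-L = 16 → Q
  i=11: U-G = 14 → O
  i=12: H-S = 15 → P
  i=13: D-G = 23 → X
  i=14: R-T = 24 → Y
  i=15: P-W = 19 → T
  shifts repeat with period 6: PXYTQO

PXYTQO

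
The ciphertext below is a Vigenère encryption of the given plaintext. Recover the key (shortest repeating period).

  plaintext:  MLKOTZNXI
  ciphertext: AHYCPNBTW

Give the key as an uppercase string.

OWO

  i= 0: A-M = 14 → O
  i= 1: H-L = 22 → W
  i= 2: Y-K = 14 → O
  i= 3: C-O = 14 → O
  i= 4: P-T = 22 → W
  i= 5: N-Z = 14 → O
  i= 6: B-N = 14 → O
  i= 7: T-X = 22 → W
  i= 8: W-I = 14 → O
  shifts repeat with period 3: OWO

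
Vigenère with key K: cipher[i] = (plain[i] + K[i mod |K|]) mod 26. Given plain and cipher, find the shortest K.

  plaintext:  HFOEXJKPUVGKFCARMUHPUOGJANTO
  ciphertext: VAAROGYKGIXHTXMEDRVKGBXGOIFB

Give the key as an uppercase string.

  i= 0: V-H = 14 → O
  i= 1: A-F = 21 → V
  i= 2: A-O = 12 → M
  i= 3: R-E = 13 → N
  i= 4: O-X = 17 → R
  i= 5: G-J = 23 → X
  i= 6: Y-K = 14 → O
  i= 7: K-P = 21 → V
  i= 8: G-U = 12 → M
  i= 9: I-V = 13 → N
  i=10: X-G = 17 → R
  i=11: H-K = 23 → X
  i=12: T-F = 14 → O
  i=13: X-C = 21 → V
  i=14: M-A = 12 → M
  i=15: E-R = 13 → N
  i=16: D-M = 17 → R
  i=17: R-U = 23 → X
  i=18: V-H = 14 → O
  i=19: K-P = 21 → V
  i=20: G-U = 12 → M
  i=21: B-O = 13 → N
  i=22: X-G = 17 → R
  i=23: G-J = 23 → X
  i=24: O-A = 14 → O
  i=25: I-N = 21 → V
  i=26: F-T = 12 → M
  i=27: B-O = 13 → N
  shifts repeat with period 6: OVMNRX

OVMNRX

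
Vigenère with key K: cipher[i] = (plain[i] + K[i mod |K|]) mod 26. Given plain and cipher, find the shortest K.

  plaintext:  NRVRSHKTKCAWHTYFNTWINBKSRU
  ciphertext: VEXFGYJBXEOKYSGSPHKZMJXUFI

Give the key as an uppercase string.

  i= 0: V-N =  8 → I
  i= 1: E-R = 13 → N
  i= 2: X-V =  2 → C
  i= 3: F-R = 14 → O
  i= 4: G-S = 14 → O
  i= 5: Y-H = 17 → R
  i= 6: J-K = 25 → Z
  i= 7: B-T =  8 → I
  i= 8: X-K = 13 → N
  i= 9: E-C =  2 → C
  i=10: O-A = 14 → O
  i=11: K-W = 14 → O
  i=12: Y-H = 17 → R
  i=13: S-T = 25 → Z
  i=14: G-Y =  8 → I
  i=15: S-F = 13 → N
  i=16: P-N =  2 → C
  i=17: H-T = 14 → O
  i=18: K-W = 14 → O
  i=19: Z-I = 17 → R
  i=20: M-N = 25 → Z
  i=21: J-B =  8 → I
  i=22: X-K = 13 → N
  i=23: U-S =  2 → C
  i=24: F-R = 14 → O
  i=25: I-U = 14 → O
  shifts repeat with period 7: INCOORZ

INCOORZ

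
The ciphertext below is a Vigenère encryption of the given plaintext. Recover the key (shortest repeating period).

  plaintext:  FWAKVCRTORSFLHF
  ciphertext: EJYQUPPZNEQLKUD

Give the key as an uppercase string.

  i= 0: E-F = 25 → Z
  i= 1: J-W = 13 → N
  i= 2: Y-A = 24 → Y
  i= 3: Q-K =  6 → G
  i= 4: U-V = 25 → Z
  i= 5: P-C = 13 → N
  i= 6: P-R = 24 → Y
  i= 7: Z-T =  6 → G
  i= 8: N-O = 25 → Z
  i= 9: E-R = 13 → N
  i=10: Q-S = 24 → Y
  i=11: L-F =  6 → G
  i=12: K-L = 25 → Z
  i=13: U-H = 13 → N
  i=14: D-F = 24 → Y
  shifts repeat with period 4: ZNYG

ZNYG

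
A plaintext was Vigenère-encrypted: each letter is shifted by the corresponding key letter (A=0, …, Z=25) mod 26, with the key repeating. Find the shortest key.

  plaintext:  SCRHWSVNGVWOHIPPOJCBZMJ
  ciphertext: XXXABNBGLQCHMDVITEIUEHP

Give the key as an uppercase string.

FVGT

  i= 0: X-S =  5 → F
  i= 1: X-C = 21 → V
  i= 2: X-R =  6 → G
  i= 3: A-H = 19 → T
  i= 4: B-W =  5 → F
  i= 5: N-S = 21 → V
  i= 6: B-V =  6 → G
  i= 7: G-N = 19 → T
  i= 8: L-G =  5 → F
  i= 9: Q-V = 21 → V
  i=10: C-W =  6 → G
  i=11: H-O = 19 → T
  i=12: M-H =  5 → F
  i=13: D-I = 21 → V
  i=14: V-P =  6 → G
  i=15: I-P = 19 → T
  i=16: T-O =  5 → F
  i=17: E-J = 21 → V
  i=18: I-C =  6 → G
  i=19: U-B = 19 → T
  i=20: E-Z =  5 → F
  i=21: H-M = 21 → V
  i=22: P-J =  6 → G
  shifts repeat with period 4: FVGT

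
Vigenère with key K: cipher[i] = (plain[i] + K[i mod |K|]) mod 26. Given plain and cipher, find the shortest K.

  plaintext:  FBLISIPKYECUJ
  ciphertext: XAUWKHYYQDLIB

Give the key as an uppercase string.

SZJO

  i= 0: X-F = 18 → S
  i= 1: A-B = 25 → Z
  i= 2: U-L =  9 → J
  i= 3: W-I = 14 → O
  i= 4: K-S = 18 → S
  i= 5: H-I = 25 → Z
  i= 6: Y-P =  9 → J
  i= 7: Y-K = 14 → O
  i= 8: Q-Y = 18 → S
  i= 9: D-E = 25 → Z
  i=10: L-C =  9 → J
  i=11: I-U = 14 → O
  i=12: B-J = 18 → S
  shifts repeat with period 4: SZJO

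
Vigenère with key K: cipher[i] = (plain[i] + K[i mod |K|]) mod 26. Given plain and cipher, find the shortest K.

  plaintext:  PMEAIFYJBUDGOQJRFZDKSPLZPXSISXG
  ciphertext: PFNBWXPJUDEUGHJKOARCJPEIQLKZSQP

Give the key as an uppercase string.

ATJBOSR

  i= 0: P-P =  0 → A
  i= 1: F-M = 19 → T
  i= 2: N-E =  9 → J
  i= 3: B-A =  1 → B
  i= 4: W-I = 14 → O
  i= 5: X-F = 18 → S
  i= 6: P-Y = 17 → R
  i= 7: J-J =  0 → A
  i= 8: U-B = 19 → T
  i= 9: D-U =  9 → J
  i=10: E-D =  1 → B
  i=11: U-G = 14 → O
  i=12: G-O = 18 → S
  i=13: H-Q = 17 → R
  i=14: J-J =  0 → A
  i=15: K-R = 19 → T
  i=16: O-F =  9 → J
  i=17: A-Z =  1 → B
  i=18: R-D = 14 → O
  i=19: C-K = 18 → S
  i=20: J-S = 17 → R
  i=21: P-P =  0 → A
  i=22: E-L = 19 → T
  i=23: I-Z =  9 → J
  i=24: Q-P =  1 → B
  i=25: L-X = 14 → O
  i=26: K-S = 18 → S
  i=27: Z-I = 17 → R
  i=28: S-S =  0 → A
  i=29: Q-X = 19 → T
  i=30: P-G =  9 → J
  shifts repeat with period 7: ATJBOSR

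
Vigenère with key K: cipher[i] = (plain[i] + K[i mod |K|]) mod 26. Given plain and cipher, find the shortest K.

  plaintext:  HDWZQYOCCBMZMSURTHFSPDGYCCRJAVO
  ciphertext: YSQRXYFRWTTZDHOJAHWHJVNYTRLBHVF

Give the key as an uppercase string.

  i= 0: Y-H = 17 → R
  i= 1: S-D = 15 → P
  i= 2: Q-W = 20 → U
  i= 3: R-Z = 18 → S
  i= 4: X-Q =  7 → H
  i= 5: Y-Y =  0 → A
  i= 6: F-O = 17 → R
  i= 7: R-C = 15 → P
  i= 8: W-C = 20 → U
  i= 9: T-B = 18 → S
  i=10: T-M =  7 → H
  i=11: Z-Z =  0 → A
  i=12: D-M = 17 → R
  i=13: H-S = 15 → P
  i=14: O-U = 20 → U
  i=15: J-R = 18 → S
  i=16: A-T =  7 → H
  i=17: H-H =  0 → A
  i=18: W-F = 17 → R
  i=19: H-S = 15 → P
  i=20: J-P = 20 → U
  i=21: V-D = 18 → S
  i=22: N-G =  7 → H
  i=23: Y-Y =  0 → A
  i=24: T-C = 17 → R
  i=25: R-C = 15 → P
  i=26: L-R = 20 → U
  i=27: B-J = 18 → S
  i=28: H-A =  7 → H
  i=29: V-V =  0 → A
  i=30: F-O = 17 → R
  shifts repeat with period 6: RPUSHA

RPUSHA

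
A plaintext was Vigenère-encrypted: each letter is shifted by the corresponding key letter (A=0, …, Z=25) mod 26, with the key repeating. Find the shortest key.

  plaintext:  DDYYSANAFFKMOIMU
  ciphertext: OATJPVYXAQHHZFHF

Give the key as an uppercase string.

  i= 0: O-D = 11 → L
  i= 1: A-D = 23 → X
  i= 2: T-Y = 21 → V
  i= 3: J-Y = 11 → L
  i= 4: P-S = 23 → X
  i= 5: V-A = 21 → V
  i= 6: Y-N = 11 → L
  i= 7: X-A = 23 → X
  i= 8: A-F = 21 → V
  i= 9: Q-F = 11 → L
  i=10: H-K = 23 → X
  i=11: H-M = 21 → V
  i=12: Z-O = 11 → L
  i=13: F-I = 23 → X
  i=14: H-M = 21 → V
  i=15: F-U = 11 → L
  shifts repeat with period 3: LXV

LXV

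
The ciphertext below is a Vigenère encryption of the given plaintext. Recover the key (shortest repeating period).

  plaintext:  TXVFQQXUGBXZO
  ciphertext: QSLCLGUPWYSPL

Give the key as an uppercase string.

  i= 0: Q-T = 23 → X
  i= 1: S-X = 21 → V
  i= 2: L-V = 16 → Q
  i= 3: C-F = 23 → X
  i= 4: L-Q = 21 → V
  i= 5: G-Q = 16 → Q
  i= 6: U-X = 23 → X
  i= 7: P-U = 21 → V
  i= 8: W-G = 16 → Q
  i= 9: Y-B = 23 → X
  i=10: S-X = 21 → V
  i=11: P-Z = 16 → Q
  i=12: L-O = 23 → X
  shifts repeat with period 3: XVQ

XVQ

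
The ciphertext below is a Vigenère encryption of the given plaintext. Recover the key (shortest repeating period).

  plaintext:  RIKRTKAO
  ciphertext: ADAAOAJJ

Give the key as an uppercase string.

  i= 0: A-R =  9 → J
  i= 1: D-I = 21 → V
  i= 2: A-K = 16 → Q
  i= 3: A-R =  9 → J
  i= 4: O-T = 21 → V
  i= 5: A-K = 16 → Q
  i= 6: J-A =  9 → J
  i= 7: J-O = 21 → V
  shifts repeat with period 3: JVQ

JVQ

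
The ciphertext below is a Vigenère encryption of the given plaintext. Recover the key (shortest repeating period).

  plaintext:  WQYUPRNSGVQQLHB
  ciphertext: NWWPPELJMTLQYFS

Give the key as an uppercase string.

  i= 0: N-W = 17 → R
  i= 1: W-Q =  6 → G
  i= 2: W-Y = 24 → Y
  i= 3: P-U = 21 → V
  i= 4: P-P =  0 → A
  i= 5: E-R = 13 → N
  i= 6: L-N = 24 → Y
  i= 7: J-S = 17 → R
  i= 8: M-G =  6 → G
  i= 9: T-V = 24 → Y
  i=10: L-Q = 21 → V
  i=11: Q-Q =  0 → A
  i=12: Y-L = 13 → N
  i=13: F-H = 24 → Y
  i=14: S-B = 17 → R
  shifts repeat with period 7: RGYVANY

RGYVANY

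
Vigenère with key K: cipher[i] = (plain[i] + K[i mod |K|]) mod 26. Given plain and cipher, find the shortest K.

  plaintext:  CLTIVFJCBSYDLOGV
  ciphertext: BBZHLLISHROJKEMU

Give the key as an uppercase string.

  i= 0: B-C = 25 → Z
  i= 1: B-L = 16 → Q
  i= 2: Z-T =  6 → G
  i= 3: H-I = 25 → Z
  i= 4: L-V = 16 → Q
  i= 5: L-F =  6 → G
  i= 6: I-J = 25 → Z
  i= 7: S-C = 16 → Q
  i= 8: H-B =  6 → G
  i= 9: R-S = 25 → Z
  i=10: O-Y = 16 → Q
  i=11: J-D =  6 → G
  i=12: K-L = 25 → Z
  i=13: E-O = 16 → Q
  i=14: M-G =  6 → G
  i=15: U-V = 25 → Z
  shifts repeat with period 3: ZQG

ZQG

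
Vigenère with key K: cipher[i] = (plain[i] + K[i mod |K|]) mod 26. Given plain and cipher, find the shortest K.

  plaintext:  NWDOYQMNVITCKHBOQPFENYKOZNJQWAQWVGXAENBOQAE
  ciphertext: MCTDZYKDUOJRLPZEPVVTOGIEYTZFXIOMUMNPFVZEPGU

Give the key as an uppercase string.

ZGQPBIYQ

  i= 0: M-N = 25 → Z
  i= 1: C-W =  6 → G
  i= 2: T-D = 16 → Q
  i= 3: D-O = 15 → P
  i= 4: Z-Y =  1 → B
  i= 5: Y-Q =  8 → I
  i= 6: K-M = 24 → Y
  i= 7: D-N = 16 → Q
  i= 8: U-V = 25 → Z
  i= 9: O-I =  6 → G
  i=10: J-T = 16 → Q
  i=11: R-C = 15 → P
  i=12: L-K =  1 → B
  i=13: P-H =  8 → I
  i=14: Z-B = 24 → Y
  i=15: E-O = 16 → Q
  i=16: P-Q = 25 → Z
  i=17: V-P =  6 → G
  i=18: V-F = 16 → Q
  i=19: T-E = 15 → P
  i=20: O-N =  1 → B
  i=21: G-Y =  8 → I
  i=22: I-K = 24 → Y
  i=23: E-O = 16 → Q
  i=24: Y-Z = 25 → Z
  i=25: T-N =  6 → G
  i=26: Z-J = 16 → Q
  i=27: F-Q = 15 → P
  i=28: X-W =  1 → B
  i=29: I-A =  8 → I
  i=30: O-Q = 24 → Y
  i=31: M-W = 16 → Q
  i=32: U-V = 25 → Z
  i=33: M-G =  6 → G
  i=34: N-X = 16 → Q
  i=35: P-A = 15 → P
  i=36: F-E =  1 → B
  i=37: V-N =  8 → I
  i=38: Z-B = 24 → Y
  i=39: E-O = 16 → Q
  i=40: P-Q = 25 → Z
  i=41: G-A =  6 → G
  i=42: U-E = 16 → Q
  shifts repeat with period 8: ZGQPBIYQ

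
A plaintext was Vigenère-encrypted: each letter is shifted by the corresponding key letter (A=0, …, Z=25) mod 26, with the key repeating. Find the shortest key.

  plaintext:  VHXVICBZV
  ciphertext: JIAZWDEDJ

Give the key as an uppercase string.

OBDE

  i= 0: J-V = 14 → O
  i= 1: I-H =  1 → B
  i= 2: A-X =  3 → D
  i= 3: Z-V =  4 → E
  i= 4: W-I = 14 → O
  i= 5: D-C =  1 → B
  i= 6: E-B =  3 → D
  i= 7: D-Z =  4 → E
  i= 8: J-V = 14 → O
  shifts repeat with period 4: OBDE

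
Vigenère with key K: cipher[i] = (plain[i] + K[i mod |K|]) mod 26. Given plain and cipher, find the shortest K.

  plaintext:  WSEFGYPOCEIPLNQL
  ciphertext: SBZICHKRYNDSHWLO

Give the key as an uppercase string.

WJVD

  i= 0: S-W = 22 → W
  i= 1: B-S =  9 → J
  i= 2: Z-E = 21 → V
  i= 3: I-F =  3 → D
  i= 4: C-G = 22 → W
  i= 5: H-Y =  9 → J
  i= 6: K-P = 21 → V
  i= 7: R-O =  3 → D
  i= 8: Y-C = 22 → W
  i= 9: N-E =  9 → J
  i=10: D-I = 21 → V
  i=11: S-P =  3 → D
  i=12: H-L = 22 → W
  i=13: W-N =  9 → J
  i=14: L-Q = 21 → V
  i=15: O-L =  3 → D
  shifts repeat with period 4: WJVD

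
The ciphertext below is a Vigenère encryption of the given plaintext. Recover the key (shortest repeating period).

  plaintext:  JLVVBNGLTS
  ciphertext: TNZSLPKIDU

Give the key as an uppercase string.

  i= 0: T-J = 10 → K
  i= 1: N-L =  2 → C
  i= 2: Z-V =  4 → E
  i= 3: S-V = 23 → X
  i= 4: L-B = 10 → K
  i= 5: P-N =  2 → C
  i= 6: K-G =  4 → E
  i= 7: I-L = 23 → X
  i= 8: D-T = 10 → K
  i= 9: U-S =  2 → C
  shifts repeat with period 4: KCEX

KCEX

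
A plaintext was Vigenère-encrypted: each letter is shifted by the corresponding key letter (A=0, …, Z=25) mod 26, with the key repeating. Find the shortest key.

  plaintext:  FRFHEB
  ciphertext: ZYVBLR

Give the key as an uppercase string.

UHQ

  i= 0: Z-F = 20 → U
  i= 1: Y-R =  7 → H
  i= 2: V-F = 16 → Q
  i= 3: B-H = 20 → U
  i= 4: L-E =  7 → H
  i= 5: R-B = 16 → Q
  shifts repeat with period 3: UHQ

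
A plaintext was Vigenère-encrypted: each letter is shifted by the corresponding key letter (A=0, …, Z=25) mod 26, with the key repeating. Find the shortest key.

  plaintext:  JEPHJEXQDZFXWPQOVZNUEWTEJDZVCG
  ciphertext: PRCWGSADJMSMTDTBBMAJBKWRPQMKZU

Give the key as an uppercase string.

  i= 0: P-J =  6 → G
  i= 1: R-E = 13 → N
  i= 2: C-P = 13 → N
  i= 3: W-H = 15 → P
  i= 4: G-J = 23 → X
  i= 5: S-E = 14 → O
  i= 6: A-X =  3 → D
  i= 7: D-Q = 13 → N
  i= 8: J-D =  6 → G
  i= 9: M-Z = 13 → N
  i=10: S-F = 13 → N
  i=11: M-X = 15 → P
  i=12: T-W = 23 → X
  i=13: D-P = 14 → O
  i=14: T-Q =  3 → D
  i=15: B-O = 13 → N
  i=16: B-V =  6 → G
  i=17: M-Z = 13 → N
  i=18: A-N = 13 → N
  i=19: J-U = 15 → P
  i=20: B-E = 23 → X
  i=21: K-W = 14 → O
  i=22: W-T =  3 → D
  i=23: R-E = 13 → N
  i=24: P-J =  6 → G
  i=25: Q-D = 13 → N
  i=26: M-Z = 13 → N
  i=27: K-V = 15 → P
  i=28: Z-C = 23 → X
  i=29: U-G = 14 → O
  shifts repeat with period 8: GNNPXODN

GNNPXODN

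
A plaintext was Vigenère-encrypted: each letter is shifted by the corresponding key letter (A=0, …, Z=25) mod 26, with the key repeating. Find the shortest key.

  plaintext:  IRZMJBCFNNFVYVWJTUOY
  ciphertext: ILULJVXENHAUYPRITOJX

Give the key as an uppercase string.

  i= 0: I-I =  0 → A
  i= 1: L-R = 20 → U
  i= 2: U-Z = 21 → V
  i= 3: L-M = 25 → Z
  i= 4: J-J =  0 → A
  i= 5: V-B = 20 → U
  i= 6: X-C = 21 → V
  i= 7: E-F = 25 → Z
  i= 8: N-N =  0 → A
  i= 9: H-N = 20 → U
  i=10: A-F = 21 → V
  i=11: U-V = 25 → Z
  i=12: Y-Y =  0 → A
  i=13: P-V = 20 → U
  i=14: R-W = 21 → V
  i=15: I-J = 25 → Z
  i=16: T-T =  0 → A
  i=17: O-U = 20 → U
  i=18: J-O = 21 → V
  i=19: X-Y = 25 → Z
  shifts repeat with period 4: AUVZ

AUVZ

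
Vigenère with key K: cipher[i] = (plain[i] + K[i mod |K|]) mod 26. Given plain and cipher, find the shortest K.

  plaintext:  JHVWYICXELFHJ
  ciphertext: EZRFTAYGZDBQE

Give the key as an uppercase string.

VSWJ

  i= 0: E-J = 21 → V
  i= 1: Z-H = 18 → S
  i= 2: R-V = 22 → W
  i= 3: F-W =  9 → J
  i= 4: T-Y = 21 → V
  i= 5: A-I = 18 → S
  i= 6: Y-C = 22 → W
  i= 7: G-X =  9 → J
  i= 8: Z-E = 21 → V
  i= 9: D-L = 18 → S
  i=10: B-F = 22 → W
  i=11: Q-H =  9 → J
  i=12: E-J = 21 → V
  shifts repeat with period 4: VSWJ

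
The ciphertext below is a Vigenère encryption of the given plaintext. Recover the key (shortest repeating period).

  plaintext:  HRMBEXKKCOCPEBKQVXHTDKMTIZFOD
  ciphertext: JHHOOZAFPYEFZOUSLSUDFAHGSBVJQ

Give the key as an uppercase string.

CQVNK

  i= 0: J-H =  2 → C
  i= 1: H-R = 16 → Q
  i= 2: H-M = 21 → V
  i= 3: O-B = 13 → N
  i= 4: O-E = 10 → K
  i= 5: Z-X =  2 → C
  i= 6: A-K = 16 → Q
  i= 7: F-K = 21 → V
  i= 8: P-C = 13 → N
  i= 9: Y-O = 10 → K
  i=10: E-C =  2 → C
  i=11: F-P = 16 → Q
  i=12: Z-E = 21 → V
  i=13: O-B = 13 → N
  i=14: U-K = 10 → K
  i=15: S-Q =  2 → C
  i=16: L-V = 16 → Q
  i=17: S-X = 21 → V
  i=18: U-H = 13 → N
  i=19: D-T = 10 → K
  i=20: F-D =  2 → C
  i=21: A-K = 16 → Q
  i=22: H-M = 21 → V
  i=23: G-T = 13 → N
  i=24: S-I = 10 → K
  i=25: B-Z =  2 → C
  i=26: V-F = 16 → Q
  i=27: J-O = 21 → V
  i=28: Q-D = 13 → N
  shifts repeat with period 5: CQVNK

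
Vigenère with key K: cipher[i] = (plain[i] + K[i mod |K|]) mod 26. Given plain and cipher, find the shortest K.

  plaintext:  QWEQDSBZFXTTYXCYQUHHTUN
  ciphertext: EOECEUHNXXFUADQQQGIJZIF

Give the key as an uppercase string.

  i= 0: E-Q = 14 → O
  i= 1: O-W = 18 → S
  i= 2: E-E =  0 → A
  i= 3: C-Q = 12 → M
  i= 4: E-D =  1 → B
  i= 5: U-S =  2 → C
  i= 6: H-B =  6 → G
  i= 7: N-Z = 14 → O
  i= 8: X-F = 18 → S
  i= 9: X-X =  0 → A
  i=10: F-T = 12 → M
  i=11: U-T =  1 → B
  i=12: A-Y =  2 → C
  i=13: D-X =  6 → G
  i=14: Q-C = 14 → O
  i=15: Q-Y = 18 → S
  i=16: Q-Q =  0 → A
  i=17: G-U = 12 → M
  i=18: I-H =  1 → B
  i=19: J-H =  2 → C
  i=20: Z-T =  6 → G
  i=21: I-U = 14 → O
  i=22: F-N = 18 → S
  shifts repeat with period 7: OSAMBCG

OSAMBCG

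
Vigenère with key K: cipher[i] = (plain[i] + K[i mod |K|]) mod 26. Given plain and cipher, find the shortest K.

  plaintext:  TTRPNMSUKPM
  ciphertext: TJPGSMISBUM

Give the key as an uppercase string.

AQYRF

  i= 0: T-T =  0 → A
  i= 1: J-T = 16 → Q
  i= 2: P-R = 24 → Y
  i= 3: G-P = 17 → R
  i= 4: S-N =  5 → F
  i= 5: M-M =  0 → A
  i= 6: I-S = 16 → Q
  i= 7: S-U = 24 → Y
  i= 8: B-K = 17 → R
  i= 9: U-P =  5 → F
  i=10: M-M =  0 → A
  shifts repeat with period 5: AQYRF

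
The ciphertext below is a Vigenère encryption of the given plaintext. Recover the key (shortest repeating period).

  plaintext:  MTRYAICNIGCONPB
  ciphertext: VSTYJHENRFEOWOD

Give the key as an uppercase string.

JZCA

  i= 0: V-M =  9 → J
  i= 1: S-T = 25 → Z
  i= 2: T-R =  2 → C
  i= 3: Y-Y =  0 → A
  i= 4: J-A =  9 → J
  i= 5: H-I = 25 → Z
  i= 6: E-C =  2 → C
  i= 7: N-N =  0 → A
  i= 8: R-I =  9 → J
  i= 9: F-G = 25 → Z
  i=10: E-C =  2 → C
  i=11: O-O =  0 → A
  i=12: W-N =  9 → J
  i=13: O-P = 25 → Z
  i=14: D-B =  2 → C
  shifts repeat with period 4: JZCA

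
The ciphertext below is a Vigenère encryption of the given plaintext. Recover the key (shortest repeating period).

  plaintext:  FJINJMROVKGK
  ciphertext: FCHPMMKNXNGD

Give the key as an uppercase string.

ATZCD

  i= 0: F-F =  0 → A
  i= 1: C-J = 19 → T
  i= 2: H-I = 25 → Z
  i= 3: P-N =  2 → C
  i= 4: M-J =  3 → D
  i= 5: M-M =  0 → A
  i= 6: K-R = 19 → T
  i= 7: N-O = 25 → Z
  i= 8: X-V =  2 → C
  i= 9: N-K =  3 → D
  i=10: G-G =  0 → A
  i=11: D-K = 19 → T
  shifts repeat with period 5: ATZCD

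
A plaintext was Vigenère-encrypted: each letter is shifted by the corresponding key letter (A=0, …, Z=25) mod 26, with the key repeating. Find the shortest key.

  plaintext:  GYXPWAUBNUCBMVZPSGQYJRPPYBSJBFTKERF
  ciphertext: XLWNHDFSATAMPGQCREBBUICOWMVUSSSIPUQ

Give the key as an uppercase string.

  i= 0: X-G = 17 → R
  i= 1: L-Y = 13 → N
  i= 2: W-X = 25 → Z
  i= 3: N-P = 24 → Y
  i= 4: H-W = 11 → L
  i= 5: D-A =  3 → D
  i= 6: F-U = 11 → L
  i= 7: S-B = 17 → R
  i= 8: A-N = 13 → N
  i= 9: T-U = 25 → Z
  i=10: A-C = 24 → Y
  i=11: M-B = 11 → L
  i=12: P-M =  3 → D
  i=13: G-V = 11 → L
  i=14: Q-Z = 17 → R
  i=15: C-P = 13 → N
  i=16: R-S = 25 → Z
  i=17: E-G = 24 → Y
  i=18: B-Q = 11 → L
  i=19: B-Y =  3 → D
  i=20: U-J = 11 → L
  i=21: I-R = 17 → R
  i=22: C-P = 13 → N
  i=23: O-P = 25 → Z
  i=24: W-Y = 24 → Y
  i=25: M-B = 11 → L
  i=26: V-S =  3 → D
  i=27: U-J = 11 → L
  i=28: S-B = 17 → R
  i=29: S-F = 13 → N
  i=30: S-T = 25 → Z
  i=31: I-K = 24 → Y
  i=32: P-E = 11 → L
  i=33: U-R =  3 → D
  i=34: Q-F = 11 → L
  shifts repeat with period 7: RNZYLDL

RNZYLDL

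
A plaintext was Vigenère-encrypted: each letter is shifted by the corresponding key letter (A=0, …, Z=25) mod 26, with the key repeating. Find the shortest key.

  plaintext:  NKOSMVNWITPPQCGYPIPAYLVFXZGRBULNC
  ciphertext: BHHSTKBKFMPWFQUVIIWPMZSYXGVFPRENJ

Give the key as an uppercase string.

OXTAHPO

  i= 0: B-N = 14 → O
  i= 1: H-K = 23 → X
  i= 2: H-O = 19 → T
  i= 3: S-S =  0 → A
  i= 4: T-M =  7 → H
  i= 5: K-V = 15 → P
  i= 6: B-N = 14 → O
  i= 7: K-W = 14 → O
  i= 8: F-I = 23 → X
  i= 9: M-T = 19 → T
  i=10: P-P =  0 → A
  i=11: W-P =  7 → H
  i=12: F-Q = 15 → P
  i=13: Q-C = 14 → O
  i=14: U-G = 14 → O
  i=15: V-Y = 23 → X
  i=16: I-P = 19 → T
  i=17: I-I =  0 → A
  i=18: W-P =  7 → H
  i=19: P-A = 15 → P
  i=20: M-Y = 14 → O
  i=21: Z-L = 14 → O
  i=22: S-V = 23 → X
  i=23: Y-F = 19 → T
  i=24: X-X =  0 → A
  i=25: G-Z =  7 → H
  i=26: V-G = 15 → P
  i=27: F-R = 14 → O
  i=28: P-B = 14 → O
  i=29: R-U = 23 → X
  i=30: E-L = 19 → T
  i=31: N-N =  0 → A
  i=32: J-C =  7 → H
  shifts repeat with period 7: OXTAHPO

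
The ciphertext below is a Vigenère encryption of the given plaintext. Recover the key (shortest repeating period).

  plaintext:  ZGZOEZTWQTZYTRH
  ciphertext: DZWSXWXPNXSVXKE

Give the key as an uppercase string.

ETX

  i= 0: D-Z =  4 → E
  i= 1: Z-G = 19 → T
  i= 2: W-Z = 23 → X
  i= 3: S-O =  4 → E
  i= 4: X-E = 19 → T
  i= 5: W-Z = 23 → X
  i= 6: X-T =  4 → E
  i= 7: P-W = 19 → T
  i= 8: N-Q = 23 → X
  i= 9: X-T =  4 → E
  i=10: S-Z = 19 → T
  i=11: V-Y = 23 → X
  i=12: X-T =  4 → E
  i=13: K-R = 19 → T
  i=14: E-H = 23 → X
  shifts repeat with period 3: ETX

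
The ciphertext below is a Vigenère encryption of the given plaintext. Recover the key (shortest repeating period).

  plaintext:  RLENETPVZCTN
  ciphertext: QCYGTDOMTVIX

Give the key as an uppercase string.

  i= 0: Q-R = 25 → Z
  i= 1: C-L = 17 → R
  i= 2: Y-E = 20 → U
  i= 3: G-N = 19 → T
  i= 4: T-E = 15 → P
  i= 5: D-T = 10 → K
  i= 6: O-P = 25 → Z
  i= 7: M-V = 17 → R
  i= 8: T-Z = 20 → U
  i= 9: V-C = 19 → T
  i=10: I-T = 15 → P
  i=11: X-N = 10 → K
  shifts repeat with period 6: ZRUTPK

ZRUTPK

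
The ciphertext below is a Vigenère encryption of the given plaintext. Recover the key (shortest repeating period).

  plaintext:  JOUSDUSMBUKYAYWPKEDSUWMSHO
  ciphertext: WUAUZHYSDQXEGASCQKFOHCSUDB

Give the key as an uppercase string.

  i= 0: W-J = 13 → N
  i= 1: U-O =  6 → G
  i= 2: A-U =  6 → G
  i= 3: U-S =  2 → C
  i= 4: Z-D = 22 → W
  i= 5: H-U = 13 → N
  i= 6: Y-S =  6 → G
  i= 7: S-M =  6 → G
  i= 8: D-B =  2 → C
  i= 9: Q-U = 22 → W
  i=10: X-K = 13 → N
  i=11: E-Y =  6 → G
  i=12: G-A =  6 → G
  i=13: A-Y =  2 → C
  i=14: S-W = 22 → W
  i=15: C-P = 13 → N
  i=16: Q-K =  6 → G
  i=17: K-E =  6 → G
  i=18: F-D =  2 → C
  i=19: O-S = 22 → W
  i=20: H-U = 13 → N
  i=21: C-W =  6 → G
  i=22: S-M =  6 → G
  i=23: U-S =  2 → C
  i=24: D-H = 22 → W
  i=25: B-O = 13 → N
  shifts repeat with period 5: NGGCW

NGGCW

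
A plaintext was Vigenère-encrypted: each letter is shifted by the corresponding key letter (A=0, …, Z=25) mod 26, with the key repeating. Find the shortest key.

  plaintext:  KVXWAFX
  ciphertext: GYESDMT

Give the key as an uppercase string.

WDH

  i= 0: G-K = 22 → W
  i= 1: Y-V =  3 → D
  i= 2: E-X =  7 → H
  i= 3: S-W = 22 → W
  i= 4: D-A =  3 → D
  i= 5: M-F =  7 → H
  i= 6: T-X = 22 → W
  shifts repeat with period 3: WDH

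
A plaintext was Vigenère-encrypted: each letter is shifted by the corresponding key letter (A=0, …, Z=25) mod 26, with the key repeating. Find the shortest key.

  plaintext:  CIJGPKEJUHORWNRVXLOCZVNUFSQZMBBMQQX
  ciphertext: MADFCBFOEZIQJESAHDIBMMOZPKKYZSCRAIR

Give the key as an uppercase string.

KSUZNRBF

  i= 0: M-C = 10 → K
  i= 1: A-I = 18 → S
  i= 2: D-J = 20 → U
  i= 3: F-G = 25 → Z
  i= 4: C-P = 13 → N
  i= 5: B-K = 17 → R
  i= 6: F-E =  1 → B
  i= 7: O-J =  5 → F
  i= 8: E-U = 10 → K
  i= 9: Z-H = 18 → S
  i=10: I-O = 20 → U
  i=11: Q-R = 25 → Z
  i=12: J-W = 13 → N
  i=13: E-N = 17 → R
  i=14: S-R =  1 → B
  i=15: A-V =  5 → F
  i=16: H-X = 10 → K
  i=17: D-L = 18 → S
  i=18: I-O = 20 → U
  i=19: B-C = 25 → Z
  i=20: M-Z = 13 → N
  i=21: M-V = 17 → R
  i=22: O-N =  1 → B
  i=23: Z-U =  5 → F
  i=24: P-F = 10 → K
  i=25: K-S = 18 → S
  i=26: K-Q = 20 → U
  i=27: Y-Z = 25 → Z
  i=28: Z-M = 13 → N
  i=29: S-B = 17 → R
  i=30: C-B =  1 → B
  i=31: R-M =  5 → F
  i=32: A-Q = 10 → K
  i=33: I-Q = 18 → S
  i=34: R-X = 20 → U
  shifts repeat with period 8: KSUZNRBF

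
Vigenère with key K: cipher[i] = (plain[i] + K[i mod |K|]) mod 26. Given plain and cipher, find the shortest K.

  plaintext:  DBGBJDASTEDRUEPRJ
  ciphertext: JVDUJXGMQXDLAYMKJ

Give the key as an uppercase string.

GUXTAU

  i= 0: J-D =  6 → G
  i= 1: V-B = 20 → U
  i= 2: D-G = 23 → X
  i= 3: U-B = 19 → T
  i= 4: J-J =  0 → A
  i= 5: X-D = 20 → U
  i= 6: G-A =  6 → G
  i= 7: M-S = 20 → U
  i= 8: Q-T = 23 → X
  i= 9: X-E = 19 → T
  i=10: D-D =  0 → A
  i=11: L-R = 20 → U
  i=12: A-U =  6 → G
  i=13: Y-E = 20 → U
  i=14: M-P = 23 → X
  i=15: K-R = 19 → T
  i=16: J-J =  0 → A
  shifts repeat with period 6: GUXTAU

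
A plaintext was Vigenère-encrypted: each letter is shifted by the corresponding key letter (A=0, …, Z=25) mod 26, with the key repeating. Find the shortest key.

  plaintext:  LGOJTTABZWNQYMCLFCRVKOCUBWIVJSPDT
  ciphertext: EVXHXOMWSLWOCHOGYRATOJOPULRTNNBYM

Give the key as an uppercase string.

TPJYEVMV

  i= 0: E-L = 19 → T
  i= 1: V-G = 15 → P
  i= 2: X-O =  9 → J
  i= 3: H-J = 24 → Y
  i= 4: X-T =  4 → E
  i= 5: O-T = 21 → V
  i= 6: M-A = 12 → M
  i= 7: W-B = 21 → V
  i= 8: S-Z = 19 → T
  i= 9: L-W = 15 → P
  i=10: W-N =  9 → J
  i=11: O-Q = 24 → Y
  i=12: C-Y =  4 → E
  i=13: H-M = 21 → V
  i=14: O-C = 12 → M
  i=15: G-L = 21 → V
  i=16: Y-F = 19 → T
  i=17: R-C = 15 → P
  i=18: A-R =  9 → J
  i=19: T-V = 24 → Y
  i=20: O-K =  4 → E
  i=21: J-O = 21 → V
  i=22: O-C = 12 → M
  i=23: P-U = 21 → V
  i=24: U-B = 19 → T
  i=25: L-W = 15 → P
  i=26: R-I =  9 → J
  i=27: T-V = 24 → Y
  i=28: N-J =  4 → E
  i=29: N-S = 21 → V
  i=30: B-P = 12 → M
  i=31: Y-D = 21 → V
  i=32: M-T = 19 → T
  shifts repeat with period 8: TPJYEVMV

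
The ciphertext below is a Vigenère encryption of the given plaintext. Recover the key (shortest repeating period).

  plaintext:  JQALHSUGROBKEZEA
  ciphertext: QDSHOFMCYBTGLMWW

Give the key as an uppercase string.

HNSW

  i= 0: Q-J =  7 → H
  i= 1: D-Q = 13 → N
  i= 2: S-A = 18 → S
  i= 3: H-L = 22 → W
  i= 4: O-H =  7 → H
  i= 5: F-S = 13 → N
  i= 6: M-U = 18 → S
  i= 7: C-G = 22 → W
  i= 8: Y-R =  7 → H
  i= 9: B-O = 13 → N
  i=10: T-B = 18 → S
  i=11: G-K = 22 → W
  i=12: L-E =  7 → H
  i=13: M-Z = 13 → N
  i=14: W-E = 18 → S
  i=15: W-A = 22 → W
  shifts repeat with period 4: HNSW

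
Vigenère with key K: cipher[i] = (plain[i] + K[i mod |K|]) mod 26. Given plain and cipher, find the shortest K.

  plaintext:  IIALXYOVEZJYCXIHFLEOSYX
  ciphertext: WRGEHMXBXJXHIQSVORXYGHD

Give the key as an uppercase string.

  i= 0: W-I = 14 → O
  i= 1: R-I =  9 → J
  i= 2: G-A =  6 → G
  i= 3: E-L = 19 → T
  i= 4: H-X = 10 → K
  i= 5: M-Y = 14 → O
  i= 6: X-O =  9 → J
  i= 7: B-V =  6 → G
  i= 8: X-E = 19 → T
  i= 9: J-Z = 10 → K
  i=10: X-J = 14 → O
  i=11: H-Y =  9 → J
  i=12: I-C =  6 → G
  i=13: Q-X = 19 → T
  i=14: S-I = 10 → K
  i=15: V-H = 14 → O
  i=16: O-F =  9 → J
  i=17: R-L =  6 → G
  i=18: X-E = 19 → T
  i=19: Y-O = 10 → K
  i=20: G-S = 14 → O
  i=21: H-Y =  9 → J
  i=22: D-X =  6 → G
  shifts repeat with period 5: OJGTK

OJGTK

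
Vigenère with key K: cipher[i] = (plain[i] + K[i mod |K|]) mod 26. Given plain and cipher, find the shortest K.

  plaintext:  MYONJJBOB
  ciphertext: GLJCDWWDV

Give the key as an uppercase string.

  i= 0: G-M = 20 → U
  i= 1: L-Y = 13 → N
  i= 2: J-O = 21 → V
  i= 3: C-N = 15 → P
  i= 4: D-J = 20 → U
  i= 5: W-J = 13 → N
  i= 6: W-B = 21 → V
  i= 7: D-O = 15 → P
  i= 8: V-B = 20 → U
  shifts repeat with period 4: UNVP

UNVP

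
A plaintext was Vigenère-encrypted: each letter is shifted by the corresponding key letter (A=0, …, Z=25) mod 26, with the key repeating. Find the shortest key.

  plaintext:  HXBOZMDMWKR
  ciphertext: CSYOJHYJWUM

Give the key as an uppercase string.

  i= 0: C-H = 21 → V
  i= 1: S-X = 21 → V
  i= 2: Y-B = 23 → X
  i= 3: O-O =  0 → A
  i= 4: J-Z = 10 → K
  i= 5: H-M = 21 → V
  i= 6: Y-D = 21 → V
  i= 7: J-M = 23 → X
  i= 8: W-W =  0 → A
  i= 9: U-K = 10 → K
  i=10: M-R = 21 → V
  shifts repeat with period 5: VVXAK

VVXAK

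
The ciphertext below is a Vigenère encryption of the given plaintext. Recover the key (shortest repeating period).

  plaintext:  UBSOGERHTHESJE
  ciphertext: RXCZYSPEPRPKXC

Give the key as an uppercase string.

  i= 0: R-U = 23 → X
  i= 1: X-B = 22 → W
  i= 2: C-S = 10 → K
  i= 3: Z-O = 11 → L
  i= 4: Y-G = 18 → S
  i= 5: S-E = 14 → O
  i= 6: P-R = 24 → Y
  i= 7: E-H = 23 → X
  i= 8: P-T = 22 → W
  i= 9: R-H = 10 → K
  i=10: P-E = 11 → L
  i=11: K-S = 18 → S
  i=12: X-J = 14 → O
  i=13: C-E = 24 → Y
  shifts repeat with period 7: XWKLSOY

XWKLSOY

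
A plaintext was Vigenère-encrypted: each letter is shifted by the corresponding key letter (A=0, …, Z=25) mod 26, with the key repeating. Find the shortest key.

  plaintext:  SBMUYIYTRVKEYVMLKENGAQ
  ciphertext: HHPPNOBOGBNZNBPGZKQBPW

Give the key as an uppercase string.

PGDV

  i= 0: H-S = 15 → P
  i= 1: H-B =  6 → G
  i= 2: P-M =  3 → D
  i= 3: P-U = 21 → V
  i= 4: N-Y = 15 → P
  i= 5: O-I =  6 → G
  i= 6: B-Y =  3 → D
  i= 7: O-T = 21 → V
  i= 8: G-R = 15 → P
  i= 9: B-V =  6 → G
  i=10: N-K =  3 → D
  i=11: Z-E = 21 → V
  i=12: N-Y = 15 → P
  i=13: B-V =  6 → G
  i=14: P-M =  3 → D
  i=15: G-L = 21 → V
  i=16: Z-K = 15 → P
  i=17: K-E =  6 → G
  i=18: Q-N =  3 → D
  i=19: B-G = 21 → V
  i=20: P-A = 15 → P
  i=21: W-Q =  6 → G
  shifts repeat with period 4: PGDV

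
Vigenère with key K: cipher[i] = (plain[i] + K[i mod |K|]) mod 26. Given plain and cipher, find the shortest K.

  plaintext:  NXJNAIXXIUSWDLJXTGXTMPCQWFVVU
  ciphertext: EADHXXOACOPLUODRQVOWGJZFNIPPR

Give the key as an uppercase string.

RDUUXP

  i= 0: E-N = 17 → R
  i= 1: A-X =  3 → D
  i= 2: D-J = 20 → U
  i= 3: H-N = 20 → U
  i= 4: X-A = 23 → X
  i= 5: X-I = 15 → P
  i= 6: O-X = 17 → R
  i= 7: A-X =  3 → D
  i= 8: C-I = 20 → U
  i= 9: O-U = 20 → U
  i=10: P-S = 23 → X
  i=11: L-W = 15 → P
  i=12: U-D = 17 → R
  i=13: O-L =  3 → D
  i=14: D-J = 20 → U
  i=15: R-X = 20 → U
  i=16: Q-T = 23 → X
  i=17: V-G = 15 → P
  i=18: O-X = 17 → R
  i=19: W-T =  3 → D
  i=20: G-M = 20 → U
  i=21: J-P = 20 → U
  i=22: Z-C = 23 → X
  i=23: F-Q = 15 → P
  i=24: N-W = 17 → R
  i=25: I-F =  3 → D
  i=26: P-V = 20 → U
  i=27: P-V = 20 → U
  i=28: R-U = 23 → X
  shifts repeat with period 6: RDUUXP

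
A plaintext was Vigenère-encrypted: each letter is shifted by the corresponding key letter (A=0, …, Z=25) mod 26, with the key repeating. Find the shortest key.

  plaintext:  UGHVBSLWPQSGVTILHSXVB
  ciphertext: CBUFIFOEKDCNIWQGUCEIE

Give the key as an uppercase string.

  i= 0: C-U =  8 → I
  i= 1: B-G = 21 → V
  i= 2: U-H = 13 → N
  i= 3: F-V = 10 → K
  i= 4: I-B =  7 → H
  i= 5: F-S = 13 → N
  i= 6: O-L =  3 → D
  i= 7: E-W =  8 → I
  i= 8: K-P = 21 → V
  i= 9: D-Q = 13 → N
  i=10: C-S = 10 → K
  i=11: N-G =  7 → H
  i=12: I-V = 13 → N
  i=13: W-T =  3 → D
  i=14: Q-I =  8 → I
  i=15: G-L = 21 → V
  i=16: U-H = 13 → N
  i=17: C-S = 10 → K
  i=18: E-X =  7 → H
  i=19: I-V = 13 → N
  i=20: E-B =  3 → D
  shifts repeat with period 7: IVNKHND

IVNKHND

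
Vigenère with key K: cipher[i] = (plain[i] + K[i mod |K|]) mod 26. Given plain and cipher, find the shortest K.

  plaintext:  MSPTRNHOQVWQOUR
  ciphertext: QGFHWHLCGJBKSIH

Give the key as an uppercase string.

  i= 0: Q-M =  4 → E
  i= 1: G-S = 14 → O
  i= 2: F-P = 16 → Q
  i= 3: H-T = 14 → O
  i= 4: W-R =  5 → F
  i= 5: H-N = 20 → U
  i= 6: L-H =  4 → E
  i= 7: C-O = 14 → O
  i= 8: G-Q = 16 → Q
  i= 9: J-V = 14 → O
  i=10: B-W =  5 → F
  i=11: K-Q = 20 → U
  i=12: S-O =  4 → E
  i=13: I-U = 14 → O
  i=14: H-R = 16 → Q
  shifts repeat with period 6: EOQOFU

EOQOFU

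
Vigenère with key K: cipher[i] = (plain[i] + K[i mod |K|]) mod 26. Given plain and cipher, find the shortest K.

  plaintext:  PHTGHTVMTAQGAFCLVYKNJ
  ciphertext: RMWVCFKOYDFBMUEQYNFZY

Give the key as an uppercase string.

CFDPVMP

  i= 0: R-P =  2 → C
  i= 1: M-H =  5 → F
  i= 2: W-T =  3 → D
  i= 3: V-G = 15 → P
  i= 4: C-H = 21 → V
  i= 5: F-T = 12 → M
  i= 6: K-V = 15 → P
  i= 7: O-M =  2 → C
  i= 8: Y-T =  5 → F
  i= 9: D-A =  3 → D
  i=10: F-Q = 15 → P
  i=11: B-G = 21 → V
  i=12: M-A = 12 → M
  i=13: U-F = 15 → P
  i=14: E-C =  2 → C
  i=15: Q-L =  5 → F
  i=16: Y-V =  3 → D
  i=17: N-Y = 15 → P
  i=18: F-K = 21 → V
  i=19: Z-N = 12 → M
  i=20: Y-J = 15 → P
  shifts repeat with period 7: CFDPVMP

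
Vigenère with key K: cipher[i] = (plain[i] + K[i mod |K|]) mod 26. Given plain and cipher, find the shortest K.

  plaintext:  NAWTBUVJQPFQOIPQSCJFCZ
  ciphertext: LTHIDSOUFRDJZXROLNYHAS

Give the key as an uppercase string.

YTLPC

  i= 0: L-N = 24 → Y
  i= 1: T-A = 19 → T
  i= 2: H-W = 11 → L
  i= 3: I-T = 15 → P
  i= 4: D-B =  2 → C
  i= 5: S-U = 24 → Y
  i= 6: O-V = 19 → T
  i= 7: U-J = 11 → L
  i= 8: F-Q = 15 → P
  i= 9: R-P =  2 → C
  i=10: D-F = 24 → Y
  i=11: J-Q = 19 → T
  i=12: Z-O = 11 → L
  i=13: X-I = 15 → P
  i=14: R-P =  2 → C
  i=15: O-Q = 24 → Y
  i=16: L-S = 19 → T
  i=17: N-C = 11 → L
  i=18: Y-J = 15 → P
  i=19: H-F =  2 → C
  i=20: A-C = 24 → Y
  i=21: S-Z = 19 → T
  shifts repeat with period 5: YTLPC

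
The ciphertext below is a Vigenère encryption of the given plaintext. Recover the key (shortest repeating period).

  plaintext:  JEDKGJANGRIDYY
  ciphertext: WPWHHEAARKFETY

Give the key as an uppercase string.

  i= 0: W-J = 13 → N
  i= 1: P-E = 11 → L
  i= 2: W-D = 19 → T
  i= 3: H-K = 23 → X
  i= 4: H-G =  1 → B
  i= 5: E-J = 21 → V
  i= 6: A-A =  0 → A
  i= 7: A-N = 13 → N
  i= 8: R-G = 11 → L
  i= 9: K-R = 19 → T
  i=10: F-I = 23 → X
  i=11: E-D =  1 → B
  i=12: T-Y = 21 → V
  i=13: Y-Y =  0 → A
  shifts repeat with period 7: NLTXBVA

NLTXBVA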